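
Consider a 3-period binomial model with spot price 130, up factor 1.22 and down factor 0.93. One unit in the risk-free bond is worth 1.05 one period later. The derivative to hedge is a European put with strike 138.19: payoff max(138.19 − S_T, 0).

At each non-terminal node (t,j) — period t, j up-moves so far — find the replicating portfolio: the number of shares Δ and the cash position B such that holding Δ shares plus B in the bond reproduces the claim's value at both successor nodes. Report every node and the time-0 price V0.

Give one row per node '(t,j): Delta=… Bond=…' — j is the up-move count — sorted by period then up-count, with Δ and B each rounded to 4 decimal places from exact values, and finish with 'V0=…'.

(0,0): Delta=-0.2814 Bond=42.8142
(1,0): Delta=-0.5306 Bond=75.0821
(1,1): Delta=-0.0123 Bond=2.2745
(2,0): Delta=-1.0000 Bond=131.6095
(2,1): Delta=-0.0238 Bond=4.0741
(2,2): Delta=0.0000 Bond=0.0000
V0=6.2257

Under the risk-neutral measure, an up-move has probability p* = (R−d)/(u−d) = 0.4138 and values discount at R = 1.05.
At expiry t=3: V(3,0)=33.6236, V(3,1)=1.0169, V(3,2)=0.0000, V(3,3)=0.0000
  t=2,j=0: stock 112.4370 → up 137.1731 (V=1.0169), down 104.5664 (V=33.6236). Price 19.1725; hedge Δ=-1.0000, bond B=131.6095.
  t=2,j=1: stock 147.4980 → up 179.9476 (V=0.0000), down 137.1731 (V=1.0169). Price 0.5677; hedge Δ=-0.0238, bond B=4.0741.
  t=2,j=2: stock 193.4920 → up 236.0602 (V=0.0000), down 179.9476 (V=0.0000). Price 0.0000; hedge Δ=0.0000, bond B=0.0000.
  t=1,j=0: stock 120.9000 → up 147.4980 (V=0.5677), down 112.4370 (V=19.1725). Price 10.9276; hedge Δ=-0.5306, bond B=75.0821.
  t=1,j=1: stock 158.6000 → up 193.4920 (V=0.0000), down 147.4980 (V=0.5677). Price 0.3169; hedge Δ=-0.0123, bond B=2.2745.
  t=0,j=0: stock 130.0000 → up 158.6000 (V=0.3169), down 120.9000 (V=10.9276). Price 6.2257; hedge Δ=-0.2814, bond B=42.8142.
Root portfolio cost Δ·130+B reproduces V0=6.2257.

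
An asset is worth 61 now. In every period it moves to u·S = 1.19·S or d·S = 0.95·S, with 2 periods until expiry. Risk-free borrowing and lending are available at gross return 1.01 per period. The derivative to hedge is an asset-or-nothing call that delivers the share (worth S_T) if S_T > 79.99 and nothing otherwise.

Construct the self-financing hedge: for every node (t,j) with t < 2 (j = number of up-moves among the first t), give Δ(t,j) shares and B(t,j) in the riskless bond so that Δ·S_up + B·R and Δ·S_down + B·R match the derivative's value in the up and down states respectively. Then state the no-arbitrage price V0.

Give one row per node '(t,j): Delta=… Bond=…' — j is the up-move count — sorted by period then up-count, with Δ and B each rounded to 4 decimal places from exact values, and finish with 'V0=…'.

(0,0): Delta=1.4605 Bond=-83.7979
(1,0): Delta=0.0000 Bond=0.0000
(1,1): Delta=4.9583 Bond=-338.5437
V0=5.2925

Risk-neutral probability p* = (R−d)/(u−d) = (1.01−0.95)/(1.19−0.95) = 0.2500.
Terminal payoffs: V(2,0)=0.0000, V(2,1)=0.0000, V(2,2)=86.3821
Node (1,0) S=57.9500: V=(p*·0.0000+(1−p*)·0.0000)/1.01=0.0000; Δ=(0.0000−0.0000)/(68.9605−55.0525)=0.0000; B=V−Δ·S=0.0000
Node (1,1) S=72.5900: V=(p*·86.3821+(1−p*)·0.0000)/1.01=21.3817; Δ=(86.3821−0.0000)/(86.3821−68.9605)=4.9583; B=V−Δ·S=-338.5437
Node (0,0) S=61.0000: V=(p*·21.3817+(1−p*)·0.0000)/1.01=5.2925; Δ=(21.3817−0.0000)/(72.5900−57.9500)=1.4605; B=V−Δ·S=-83.7979
Root portfolio cost Δ·61+B reproduces V0=5.2925.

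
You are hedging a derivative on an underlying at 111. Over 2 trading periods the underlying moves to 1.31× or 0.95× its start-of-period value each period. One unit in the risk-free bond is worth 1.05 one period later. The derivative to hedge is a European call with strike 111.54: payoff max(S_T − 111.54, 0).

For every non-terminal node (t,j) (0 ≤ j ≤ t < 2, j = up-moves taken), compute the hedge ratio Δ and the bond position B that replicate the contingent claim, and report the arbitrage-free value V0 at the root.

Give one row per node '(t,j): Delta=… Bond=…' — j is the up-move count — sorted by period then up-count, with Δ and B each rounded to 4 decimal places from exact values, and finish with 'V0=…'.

No-arbitrage ⇒ martingale measure with p* = (R−d)/(u−d) = 0.2778.
Terminal payoffs: V(2,0)=0.0000, V(2,1)=26.5995, V(2,2)=78.9471
  t=1,j=0: stock 105.4500 → up 138.1395 (V=26.5995), down 100.1775 (V=0.0000). Price 7.0369; hedge Δ=0.7007, bond B=-66.8506.
  t=1,j=1: stock 145.4100 → up 190.4871 (V=78.9471), down 138.1395 (V=26.5995). Price 39.1814; hedge Δ=1.0000, bond B=-106.2286.
  t=0,j=0: stock 111.0000 → up 145.4100 (V=39.1814), down 105.4500 (V=7.0369). Price 15.2057; hedge Δ=0.8044, bond B=-74.0847.
Self-financing check: at every node Δ·S+B equals the discounted successor values.

(0,0): Delta=0.8044 Bond=-74.0847
(1,0): Delta=0.7007 Bond=-66.8506
(1,1): Delta=1.0000 Bond=-106.2286
V0=15.2057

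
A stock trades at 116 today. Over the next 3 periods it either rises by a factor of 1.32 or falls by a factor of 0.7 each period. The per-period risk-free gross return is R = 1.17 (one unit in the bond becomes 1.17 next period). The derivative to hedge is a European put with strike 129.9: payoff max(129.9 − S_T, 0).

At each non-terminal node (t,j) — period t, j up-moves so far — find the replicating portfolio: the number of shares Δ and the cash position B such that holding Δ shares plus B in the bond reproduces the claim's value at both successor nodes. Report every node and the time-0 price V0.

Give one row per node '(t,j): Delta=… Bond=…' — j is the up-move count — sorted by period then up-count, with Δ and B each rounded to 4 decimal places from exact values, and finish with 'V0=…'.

Risk-neutral probability p* = (R−d)/(u−d) = (1.17−0.7)/(1.32−0.7) = 0.7581.
Terminal payoffs: V(3,0)=90.1120, V(3,1)=54.8712, V(3,2)=0.0000, V(3,3)=0.0000
(2,0): S=56.8400. Δ = (V_up−V_dn)/(S_up−S_dn) = (54.8712−90.1120)/(75.0288−39.7880) = -1.0000. V = [p*·54.8712 + (1−p*)·90.1120]/1.17 = 54.1856. B = V − Δ·S = 111.0256.
(2,1): S=107.1840. Δ = (V_up−V_dn)/(S_up−S_dn) = (0.0000−54.8712)/(141.4829−75.0288) = -0.8257. V = [p*·0.0000 + (1−p*)·54.8712]/1.17 = 11.3464. B = V − Δ·S = 99.8483.
(2,2): S=202.1184. Δ = (V_up−V_dn)/(S_up−S_dn) = (0.0000−0.0000)/(266.7963−141.4829) = 0.0000. V = [p*·0.0000 + (1−p*)·0.0000]/1.17 = 0.0000. B = V − Δ·S = 0.0000.
(1,0): S=81.2000. Δ = (V_up−V_dn)/(S_up−S_dn) = (11.3464−54.1856)/(107.1840−56.8400) = -0.8509. V = [p*·11.3464 + (1−p*)·54.1856]/1.17 = 18.5562. B = V − Δ·S = 87.6517.
(1,1): S=153.1200. Δ = (V_up−V_dn)/(S_up−S_dn) = (0.0000−11.3464)/(202.1184−107.1840) = -0.1195. V = [p*·0.0000 + (1−p*)·11.3464]/1.17 = 2.3462. B = V − Δ·S = 20.6469.
(0,0): S=116.0000. Δ = (V_up−V_dn)/(S_up−S_dn) = (2.3462−18.5562)/(153.1200−81.2000) = -0.2254. V = [p*·2.3462 + (1−p*)·18.5562]/1.17 = 5.3573. B = V − Δ·S = 31.5023.
Self-financing check: at every node Δ·S+B equals the discounted successor values.

(0,0): Delta=-0.2254 Bond=31.5023
(1,0): Delta=-0.8509 Bond=87.6517
(1,1): Delta=-0.1195 Bond=20.6469
(2,0): Delta=-1.0000 Bond=111.0256
(2,1): Delta=-0.8257 Bond=99.8483
(2,2): Delta=0.0000 Bond=0.0000
V0=5.3573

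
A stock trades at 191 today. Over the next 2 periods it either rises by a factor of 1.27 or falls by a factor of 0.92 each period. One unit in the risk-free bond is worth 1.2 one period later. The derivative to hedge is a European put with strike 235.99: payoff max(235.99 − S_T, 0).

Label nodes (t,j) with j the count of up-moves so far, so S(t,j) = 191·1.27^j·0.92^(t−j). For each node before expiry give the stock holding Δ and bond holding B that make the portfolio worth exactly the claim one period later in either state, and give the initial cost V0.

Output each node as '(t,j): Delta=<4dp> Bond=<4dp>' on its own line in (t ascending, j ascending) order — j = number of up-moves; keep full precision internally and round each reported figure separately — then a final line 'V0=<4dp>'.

No-arbitrage ⇒ martingale measure with p* = (R−d)/(u−d) = 0.8000.
Terminal values V(2,·): V(2,0)=74.3276, V(2,1)=12.8256, V(2,2)=0.0000
Node (1,0) S=175.7200: V=(p*·12.8256+(1−p*)·74.3276)/1.2=20.9383; Δ=(12.8256−74.3276)/(223.1644−161.6624)=-1.0000; B=V−Δ·S=196.6583
Node (1,1) S=242.5700: V=(p*·0.0000+(1−p*)·12.8256)/1.2=2.1376; Δ=(0.0000−12.8256)/(308.0639−223.1644)=-0.1511; B=V−Δ·S=38.7822
Node (0,0) S=191.0000: V=(p*·2.1376+(1−p*)·20.9383)/1.2=4.9148; Δ=(2.1376−20.9383)/(242.5700−175.7200)=-0.2812; B=V−Δ·S=58.6312
The time-0 hedge costs 4.9148, which is the no-arbitrage price.

(0,0): Delta=-0.2812 Bond=58.6312
(1,0): Delta=-1.0000 Bond=196.6583
(1,1): Delta=-0.1511 Bond=38.7822
V0=4.9148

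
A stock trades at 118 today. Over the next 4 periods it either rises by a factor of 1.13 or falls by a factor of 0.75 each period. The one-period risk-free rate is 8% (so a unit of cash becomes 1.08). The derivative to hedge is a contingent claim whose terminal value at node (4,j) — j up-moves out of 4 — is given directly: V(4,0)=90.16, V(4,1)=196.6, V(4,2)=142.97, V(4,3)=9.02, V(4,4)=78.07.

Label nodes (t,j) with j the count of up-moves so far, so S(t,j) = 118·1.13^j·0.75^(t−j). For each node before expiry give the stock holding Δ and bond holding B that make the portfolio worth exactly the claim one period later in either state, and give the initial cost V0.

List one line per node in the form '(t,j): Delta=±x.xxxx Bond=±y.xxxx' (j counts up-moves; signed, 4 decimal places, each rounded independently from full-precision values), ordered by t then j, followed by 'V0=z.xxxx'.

No-arbitrage ⇒ martingale measure with p* = (R−d)/(u−d) = 0.8684.
Payoff layer (t=4): V(4,0)=90.1600, V(4,1)=196.6000, V(4,2)=142.9700, V(4,3)=9.0200, V(4,4)=78.0700
Node (3,0) S=49.7812: V=(p*·196.6000+(1−p*)·90.1600)/1.08=169.0692; Δ=(196.6000−90.1600)/(56.2528−37.3359)=5.6267; B=V−Δ·S=-111.0361
Node (3,1) S=75.0037: V=(p*·142.9700+(1−p*)·196.6000)/1.08=138.9135; Δ=(142.9700−196.6000)/(84.7542−56.2528)=-1.8817; B=V−Δ·S=280.0451
Node (3,2) S=113.0056: V=(p*·9.0200+(1−p*)·142.9700)/1.08=24.6713; Δ=(9.0200−142.9700)/(127.6964−84.7542)=-3.1193; B=V−Δ·S=377.1713
Node (3,3) S=170.2618: V=(p*·78.0700+(1−p*)·9.0200)/1.08=63.8745; Δ=(78.0700−9.0200)/(192.3959−127.6964)=1.0672; B=V−Δ·S=-117.8360
Node (2,0) S=66.3750: V=(p*·138.9135+(1−p*)·169.0692)/1.08=132.2976; Δ=(138.9135−169.0692)/(75.0037−49.7812)=-1.1956; B=V−Δ·S=211.6547
Node (2,1) S=100.0050: V=(p*·24.6713+(1−p*)·138.9135)/1.08=36.7622; Δ=(24.6713−138.9135)/(113.0056−75.0037)=-3.0062; B=V−Δ·S=337.3996
Node (2,2) S=150.6742: V=(p*·63.8745+(1−p*)·24.6713)/1.08=54.3668; Δ=(63.8745−24.6713)/(170.2618−113.0056)=0.6847; B=V−Δ·S=-48.7995
Node (1,0) S=88.5000: V=(p*·36.7622+(1−p*)·132.2976)/1.08=45.6784; Δ=(36.7622−132.2976)/(100.0050−66.3750)=-2.8408; B=V−Δ·S=297.0872
Node (1,1) S=133.3400: V=(p*·54.3668+(1−p*)·36.7622)/1.08=48.1949; Δ=(54.3668−36.7622)/(150.6742−100.0050)=0.3474; B=V−Δ·S=1.8668
Node (0,0) S=118.0000: V=(p*·48.1949+(1−p*)·45.6784)/1.08=44.3183; Δ=(48.1949−45.6784)/(133.3400−88.5000)=0.0561; B=V−Δ·S=37.6959
The time-0 hedge costs 44.3183, which is the no-arbitrage price.

(0,0): Delta=0.0561 Bond=37.6959
(1,0): Delta=-2.8408 Bond=297.0872
(1,1): Delta=0.3474 Bond=1.8668
(2,0): Delta=-1.1956 Bond=211.6547
(2,1): Delta=-3.0062 Bond=337.3996
(2,2): Delta=0.6847 Bond=-48.7995
(3,0): Delta=5.6267 Bond=-111.0361
(3,1): Delta=-1.8817 Bond=280.0451
(3,2): Delta=-3.1193 Bond=377.1713
(3,3): Delta=1.0672 Bond=-117.8360
V0=44.3183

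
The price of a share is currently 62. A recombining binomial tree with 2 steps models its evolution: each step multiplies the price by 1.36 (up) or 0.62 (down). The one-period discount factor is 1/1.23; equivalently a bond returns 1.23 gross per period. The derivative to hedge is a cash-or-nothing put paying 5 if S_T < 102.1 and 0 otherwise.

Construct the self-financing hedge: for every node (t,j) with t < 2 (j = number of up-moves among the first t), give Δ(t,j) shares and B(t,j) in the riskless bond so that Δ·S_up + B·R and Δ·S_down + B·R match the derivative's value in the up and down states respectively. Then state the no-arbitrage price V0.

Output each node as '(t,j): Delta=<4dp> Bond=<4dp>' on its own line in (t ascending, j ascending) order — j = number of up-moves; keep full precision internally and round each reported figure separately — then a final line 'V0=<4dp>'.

Risk-neutral probability p* = (R−d)/(u−d) = (1.23−0.62)/(1.36−0.62) = 0.8243.
Terminal payoffs: V(2,0)=5.0000, V(2,1)=5.0000, V(2,2)=0.0000
  t=1,j=0: stock 38.4400 → up 52.2784 (V=5.0000), down 23.8328 (V=5.0000). Price 4.0650; hedge Δ=0.0000, bond B=4.0650.
  t=1,j=1: stock 84.3200 → up 114.6752 (V=0.0000), down 52.2784 (V=5.0000). Price 0.7141; hedge Δ=-0.0801, bond B=7.4709.
  t=0,j=0: stock 62.0000 → up 84.3200 (V=0.7141), down 38.4400 (V=4.0650). Price 1.0592; hedge Δ=-0.0730, bond B=5.5874.
Each (Δ,B) replicates both successor values, so the strategy is self-financing and V0 is arbitrage-free.

(0,0): Delta=-0.0730 Bond=5.5874
(1,0): Delta=0.0000 Bond=4.0650
(1,1): Delta=-0.0801 Bond=7.4709
V0=1.0592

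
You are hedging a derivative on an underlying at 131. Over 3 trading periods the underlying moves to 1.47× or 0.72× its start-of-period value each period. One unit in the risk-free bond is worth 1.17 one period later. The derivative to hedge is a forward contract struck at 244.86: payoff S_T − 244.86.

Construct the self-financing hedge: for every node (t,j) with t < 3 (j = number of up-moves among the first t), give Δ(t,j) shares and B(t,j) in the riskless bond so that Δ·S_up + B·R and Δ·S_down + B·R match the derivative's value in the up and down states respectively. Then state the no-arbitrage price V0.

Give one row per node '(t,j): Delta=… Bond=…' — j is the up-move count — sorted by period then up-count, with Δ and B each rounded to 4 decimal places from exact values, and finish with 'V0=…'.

Risk-neutral probability p* = (R−d)/(u−d) = (1.17−0.72)/(1.47−0.72) = 0.6000.
Terminal values V(3,·): V(3,0)=-195.9645, V(3,1)=-145.0317, V(3,2)=-41.0439, V(3,3)=171.2645
Node (2,0) S=67.9104: V=(p*·-145.0317+(1−p*)·-195.9645)/1.17=-141.3717; Δ=(-145.0317−-195.9645)/(99.8283−48.8955)=1.0000; B=V−Δ·S=-209.2821
Node (2,1) S=138.6504: V=(p*·-41.0439+(1−p*)·-145.0317)/1.17=-70.6317; Δ=(-41.0439−-145.0317)/(203.8161−99.8283)=1.0000; B=V−Δ·S=-209.2821
Node (2,2) S=283.0779: V=(p*·171.2645+(1−p*)·-41.0439)/1.17=73.7958; Δ=(171.2645−-41.0439)/(416.1245−203.8161)=1.0000; B=V−Δ·S=-209.2821
Node (1,0) S=94.3200: V=(p*·-70.6317+(1−p*)·-141.3717)/1.17=-84.5535; Δ=(-70.6317−-141.3717)/(138.6504−67.9104)=1.0000; B=V−Δ·S=-178.8735
Node (1,1) S=192.5700: V=(p*·73.7958+(1−p*)·-70.6317)/1.17=13.6965; Δ=(73.7958−-70.6317)/(283.0779−138.6504)=1.0000; B=V−Δ·S=-178.8735
Node (0,0) S=131.0000: V=(p*·13.6965+(1−p*)·-84.5535)/1.17=-21.8834; Δ=(13.6965−-84.5535)/(192.5700−94.3200)=1.0000; B=V−Δ·S=-152.8834
Each (Δ,B) replicates both successor values, so the strategy is self-financing and V0 is arbitrage-free.

(0,0): Delta=1.0000 Bond=-152.8834
(1,0): Delta=1.0000 Bond=-178.8735
(1,1): Delta=1.0000 Bond=-178.8735
(2,0): Delta=1.0000 Bond=-209.2821
(2,1): Delta=1.0000 Bond=-209.2821
(2,2): Delta=1.0000 Bond=-209.2821
V0=-21.8834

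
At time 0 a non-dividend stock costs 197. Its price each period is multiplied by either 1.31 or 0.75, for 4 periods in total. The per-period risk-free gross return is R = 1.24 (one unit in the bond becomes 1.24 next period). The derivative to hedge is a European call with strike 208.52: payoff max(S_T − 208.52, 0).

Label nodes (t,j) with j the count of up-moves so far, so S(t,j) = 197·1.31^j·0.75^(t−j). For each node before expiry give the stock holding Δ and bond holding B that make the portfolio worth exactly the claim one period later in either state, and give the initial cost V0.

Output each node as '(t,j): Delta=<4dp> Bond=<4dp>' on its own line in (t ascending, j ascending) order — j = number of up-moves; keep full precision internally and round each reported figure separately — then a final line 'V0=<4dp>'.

(0,0): Delta=0.9587 Bond=-79.1944
(1,0): Delta=0.7440 Bond=-66.4917
(1,1): Delta=0.9762 Bond=-102.7310
(2,0): Delta=0.0000 Bond=0.0000
(2,1): Delta=0.8049 Bond=-94.2282
(2,2): Delta=0.9902 Bond=-132.1234
(3,0): Delta=0.0000 Bond=0.0000
(3,1): Delta=0.0000 Bond=0.0000
(3,2): Delta=0.8707 Bond=-133.5348
(3,3): Delta=1.0000 Bond=-168.1613
V0=109.6620

Since d<R<u, set p* = (R−d)/(u−d) = 0.8750; price each node as the discounted p*-expectation of its children.
At expiry t=4: V(4,0)=0.0000, V(4,1)=0.0000, V(4,2)=0.0000, V(4,3)=123.6354, V(4,4)=371.6448
  t=3,j=0: stock 83.1094 → up 108.8733 (V=0.0000), down 62.3320 (V=0.0000). Price 0.0000; hedge Δ=0.0000, bond B=0.0000.
  t=3,j=1: stock 145.1644 → up 190.1653 (V=0.0000), down 108.8733 (V=0.0000). Price 0.0000; hedge Δ=0.0000, bond B=0.0000.
  t=3,j=2: stock 253.5538 → up 332.1554 (V=123.6354), down 190.1653 (V=0.0000). Price 87.2428; hedge Δ=0.8707, bond B=-133.5348.
  t=3,j=3: stock 442.8739 → up 580.1648 (V=371.6448), down 332.1554 (V=123.6354). Price 274.7126; hedge Δ=1.0000, bond B=-168.1613.
  t=2,j=0: stock 110.8125 → up 145.1644 (V=0.0000), down 83.1094 (V=0.0000). Price 0.0000; hedge Δ=0.0000, bond B=0.0000.
  t=2,j=1: stock 193.5525 → up 253.5538 (V=87.2428), down 145.1644 (V=0.0000). Price 61.5624; hedge Δ=0.8049, bond B=-94.2282.
  t=2,j=2: stock 338.0717 → up 442.8739 (V=274.7126), down 253.5538 (V=87.2428). Price 202.6443; hedge Δ=0.9902, bond B=-132.1234.
  t=1,j=0: stock 147.7500 → up 193.5525 (V=61.5624), down 110.8125 (V=0.0000). Price 43.4412; hedge Δ=0.7440, bond B=-66.4917.
  t=1,j=1: stock 258.0700 → up 338.0717 (V=202.6443), down 193.5525 (V=61.5624). Price 149.2008; hedge Δ=0.9762, bond B=-102.7310.
  t=0,j=0: stock 197.0000 → up 258.0700 (V=149.2008), down 147.7500 (V=43.4412). Price 109.6620; hedge Δ=0.9587, bond B=-79.1944.
The time-0 hedge costs 109.6620, which is the no-arbitrage price.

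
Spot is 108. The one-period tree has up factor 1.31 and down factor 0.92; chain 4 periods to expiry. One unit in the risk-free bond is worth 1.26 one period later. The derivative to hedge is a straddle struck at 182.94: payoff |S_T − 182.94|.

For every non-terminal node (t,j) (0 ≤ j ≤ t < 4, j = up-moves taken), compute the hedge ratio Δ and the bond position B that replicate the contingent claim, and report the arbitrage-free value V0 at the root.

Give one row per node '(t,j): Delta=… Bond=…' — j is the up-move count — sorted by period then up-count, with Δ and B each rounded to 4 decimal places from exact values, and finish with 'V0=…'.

Risk-neutral probability p* = (R−d)/(u−d) = (1.26−0.92)/(1.31−0.92) = 0.8718.
Payoff layer (t=4): V(4,0)=105.5696, V(4,1)=72.7712, V(4,2)=26.0692, V(4,3)=40.4303, V(4,4)=135.1199
  t=3,j=0: stock 84.0983 → up 110.1688 (V=72.7712), down 77.3704 (V=105.5696). Price 61.0922; hedge Δ=-1.0000, bond B=145.1905.
  t=3,j=1: stock 119.7487 → up 156.8708 (V=26.0692), down 110.1688 (V=72.7712). Price 25.4418; hedge Δ=-1.0000, bond B=145.1905.
  t=3,j=2: stock 170.5117 → up 223.3703 (V=40.4303), down 156.8708 (V=26.0692). Price 30.6263; hedge Δ=0.2160, bond B=-6.1970.
  t=3,j=3: stock 242.7938 → up 318.0599 (V=135.1199), down 223.3703 (V=40.4303). Price 97.6034; hedge Δ=1.0000, bond B=-145.1905.
  t=2,j=0: stock 91.4112 → up 119.7487 (V=25.4418), down 84.0983 (V=61.0922). Price 23.8193; hedge Δ=-1.0000, bond B=115.2305.
  t=2,j=1: stock 130.1616 → up 170.5117 (V=30.6263), down 119.7487 (V=25.4418). Price 23.7791; hedge Δ=0.1021, bond B=10.4855.
  t=2,j=2: stock 185.3388 → up 242.7938 (V=97.6034), down 170.5117 (V=30.6263). Price 70.6481; hedge Δ=0.9266, bond B=-101.0879.
  t=1,j=0: stock 99.3600 → up 130.1616 (V=23.7791), down 91.4112 (V=23.8193). Price 18.8764; hedge Δ=-0.0010, bond B=18.9796.
  t=1,j=1: stock 141.4800 → up 185.3388 (V=70.6481), down 130.1616 (V=23.7791). Price 51.3010; hedge Δ=0.8494, bond B=-68.8759.
  t=0,j=0: stock 108.0000 → up 141.4800 (V=51.3010), down 99.3600 (V=18.8764). Price 37.4158; hedge Δ=0.7698, bond B=-45.7241.
Self-financing check: at every node Δ·S+B equals the discounted successor values.

(0,0): Delta=0.7698 Bond=-45.7241
(1,0): Delta=-0.0010 Bond=18.9796
(1,1): Delta=0.8494 Bond=-68.8759
(2,0): Delta=-1.0000 Bond=115.2305
(2,1): Delta=0.1021 Bond=10.4855
(2,2): Delta=0.9266 Bond=-101.0879
(3,0): Delta=-1.0000 Bond=145.1905
(3,1): Delta=-1.0000 Bond=145.1905
(3,2): Delta=0.2160 Bond=-6.1970
(3,3): Delta=1.0000 Bond=-145.1905
V0=37.4158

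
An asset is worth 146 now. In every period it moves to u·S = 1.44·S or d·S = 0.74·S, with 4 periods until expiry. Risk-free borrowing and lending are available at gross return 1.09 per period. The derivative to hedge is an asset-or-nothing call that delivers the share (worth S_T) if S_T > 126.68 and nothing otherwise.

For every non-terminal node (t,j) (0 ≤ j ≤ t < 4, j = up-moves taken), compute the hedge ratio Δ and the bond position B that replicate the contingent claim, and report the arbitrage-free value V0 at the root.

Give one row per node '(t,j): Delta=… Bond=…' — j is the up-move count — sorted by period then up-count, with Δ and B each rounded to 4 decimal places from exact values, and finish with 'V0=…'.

The replicating-portfolio and risk-neutral prices coincide; use p* = (1.09−0.74)/(1.44−0.74) = 0.5000 for the latter.
At expiry t=4: V(4,0)=0.0000, V(4,1)=0.0000, V(4,2)=165.7835, V(4,3)=322.6057, V(4,4)=627.7733
  t=3,j=0: stock 59.1627 → up 85.1943 (V=0.0000), down 43.7804 (V=0.0000). Price 0.0000; hedge Δ=0.0000, bond B=0.0000.
  t=3,j=1: stock 115.1274 → up 165.7835 (V=165.7835), down 85.1943 (V=0.0000). Price 76.0475; hedge Δ=2.0571, bond B=-160.7861.
  t=3,j=2: stock 224.0317 → up 322.6057 (V=322.6057), down 165.7835 (V=165.7835). Price 224.0317; hedge Δ=1.0000, bond B=0.0000.
  t=3,j=3: stock 435.9537 → up 627.7733 (V=627.7733), down 322.6057 (V=322.6057). Price 435.9537; hedge Δ=1.0000, bond B=0.0000.
  t=2,j=0: stock 79.9496 → up 115.1274 (V=76.0475), down 59.1627 (V=0.0000). Price 34.8842; hedge Δ=1.3588, bond B=-73.7551.
  t=2,j=1: stock 155.5776 → up 224.0317 (V=224.0317), down 115.1274 (V=76.0475). Price 137.6510; hedge Δ=1.3588, bond B=-73.7551.
  t=2,j=2: stock 302.7456 → up 435.9537 (V=435.9537), down 224.0317 (V=224.0317). Price 302.7456; hedge Δ=1.0000, bond B=0.0000.
  t=1,j=0: stock 108.0400 → up 155.5776 (V=137.6510), down 79.9496 (V=34.8842). Price 79.1446; hedge Δ=1.3588, bond B=-67.6652.
  t=1,j=1: stock 210.2400 → up 302.7456 (V=302.7456), down 155.5776 (V=137.6510). Price 202.0168; hedge Δ=1.1218, bond B=-33.8326.
  t=0,j=0: stock 146.0000 → up 210.2400 (V=202.0168), down 108.0400 (V=79.1446). Price 128.9731; hedge Δ=1.2023, bond B=-46.5586.
Root portfolio cost Δ·146+B reproduces V0=128.9731.

(0,0): Delta=1.2023 Bond=-46.5586
(1,0): Delta=1.3588 Bond=-67.6652
(1,1): Delta=1.1218 Bond=-33.8326
(2,0): Delta=1.3588 Bond=-73.7551
(2,1): Delta=1.3588 Bond=-73.7551
(2,2): Delta=1.0000 Bond=0.0000
(3,0): Delta=0.0000 Bond=0.0000
(3,1): Delta=2.0571 Bond=-160.7861
(3,2): Delta=1.0000 Bond=0.0000
(3,3): Delta=1.0000 Bond=0.0000
V0=128.9731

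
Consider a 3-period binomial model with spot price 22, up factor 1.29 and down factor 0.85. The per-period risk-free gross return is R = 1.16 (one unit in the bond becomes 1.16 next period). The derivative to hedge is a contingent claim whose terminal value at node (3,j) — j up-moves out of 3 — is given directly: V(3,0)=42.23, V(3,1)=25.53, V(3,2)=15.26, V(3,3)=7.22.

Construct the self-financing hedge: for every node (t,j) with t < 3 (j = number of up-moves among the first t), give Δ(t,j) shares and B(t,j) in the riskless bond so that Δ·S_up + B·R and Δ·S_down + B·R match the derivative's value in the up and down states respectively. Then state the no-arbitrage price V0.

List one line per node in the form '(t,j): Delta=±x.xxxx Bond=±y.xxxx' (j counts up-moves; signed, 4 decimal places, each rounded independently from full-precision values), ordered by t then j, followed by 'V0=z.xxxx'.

Since d<R<u, set p* = (R−d)/(u−d) = 0.7045; price each node as the discounted p*-expectation of its children.
Terminal payoffs: V(3,0)=42.2300, V(3,1)=25.5300, V(3,2)=15.2600, V(3,3)=7.2200
(2,0): S=15.8950. Δ = (V_up−V_dn)/(S_up−S_dn) = (25.5300−42.2300)/(20.5045−13.5107) = -2.3878. V = [p*·25.5300 + (1−p*)·42.2300]/1.16 = 26.2621. B = V − Δ·S = 64.2167.
(2,1): S=24.1230. Δ = (V_up−V_dn)/(S_up−S_dn) = (15.2600−25.5300)/(31.1187−20.5046) = -0.9676. V = [p*·15.2600 + (1−p*)·25.5300]/1.16 = 15.7710. B = V − Δ·S = 39.1119.
(2,2): S=36.6102. Δ = (V_up−V_dn)/(S_up−S_dn) = (7.2200−15.2600)/(47.2272−31.1187) = -0.4991. V = [p*·7.2200 + (1−p*)·15.2600]/1.16 = 8.2719. B = V − Δ·S = 26.5447.
(1,0): S=18.7000. Δ = (V_up−V_dn)/(S_up−S_dn) = (15.7710−26.2621)/(24.1230−15.8950) = -1.2751. V = [p*·15.7710 + (1−p*)·26.2621]/1.16 = 16.2678. B = V − Δ·S = 40.1114.
(1,1): S=28.3800. Δ = (V_up−V_dn)/(S_up−S_dn) = (8.2719−15.7710)/(36.6102−24.1230) = -0.6005. V = [p*·8.2719 + (1−p*)·15.7710]/1.16 = 9.0410. B = V − Δ·S = 26.0842.
(0,0): S=22.0000. Δ = (V_up−V_dn)/(S_up−S_dn) = (9.0410−16.2678)/(28.3800−18.7000) = -0.7466. V = [p*·9.0410 + (1−p*)·16.2678]/1.16 = 9.6346. B = V − Δ·S = 26.0592.
Each (Δ,B) replicates both successor values, so the strategy is self-financing and V0 is arbitrage-free.

(0,0): Delta=-0.7466 Bond=26.0592
(1,0): Delta=-1.2751 Bond=40.1114
(1,1): Delta=-0.6005 Bond=26.0842
(2,0): Delta=-2.3878 Bond=64.2167
(2,1): Delta=-0.9676 Bond=39.1119
(2,2): Delta=-0.4991 Bond=26.5447
V0=9.6346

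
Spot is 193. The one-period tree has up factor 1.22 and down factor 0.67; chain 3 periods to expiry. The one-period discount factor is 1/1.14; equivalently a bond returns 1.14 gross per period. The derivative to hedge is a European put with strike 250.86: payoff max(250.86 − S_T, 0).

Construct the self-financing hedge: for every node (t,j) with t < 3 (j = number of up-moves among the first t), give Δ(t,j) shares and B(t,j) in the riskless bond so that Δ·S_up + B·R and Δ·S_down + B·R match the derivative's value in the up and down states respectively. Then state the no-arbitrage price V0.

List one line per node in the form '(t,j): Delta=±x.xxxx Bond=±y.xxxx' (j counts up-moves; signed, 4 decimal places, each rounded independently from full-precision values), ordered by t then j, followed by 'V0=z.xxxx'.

Risk-neutral probability p* = (R−d)/(u−d) = (1.14−0.67)/(1.22−0.67) = 0.8545.
At expiry t=3: V(3,0)=192.8127, V(3,1)=145.1620, V(3,2)=58.3950, V(3,3)=0.0000
(2,0): S=86.6377. Δ = (V_up−V_dn)/(S_up−S_dn) = (145.1620−192.8127)/(105.6980−58.0473) = -1.0000. V = [p*·145.1620 + (1−p*)·192.8127]/1.14 = 133.4149. B = V − Δ·S = 220.0526.
(2,1): S=157.7582. Δ = (V_up−V_dn)/(S_up−S_dn) = (58.3950−145.1620)/(192.4650−105.6980) = -1.0000. V = [p*·58.3950 + (1−p*)·145.1620]/1.14 = 62.2944. B = V − Δ·S = 220.0526.
(2,2): S=287.2612. Δ = (V_up−V_dn)/(S_up−S_dn) = (0.0000−58.3950)/(350.4587−192.4650) = -0.3696. V = [p*·0.0000 + (1−p*)·58.3950]/1.14 = 7.4507. B = V − Δ·S = 113.6234.
(1,0): S=129.3100. Δ = (V_up−V_dn)/(S_up−S_dn) = (62.2944−133.4149)/(157.7582−86.6377) = -1.0000. V = [p*·62.2944 + (1−p*)·133.4149]/1.14 = 63.7186. B = V − Δ·S = 193.0286.
(1,1): S=235.4600. Δ = (V_up−V_dn)/(S_up−S_dn) = (7.4507−62.2944)/(287.2612−157.7582) = -0.4235. V = [p*·7.4507 + (1−p*)·62.2944]/1.14 = 13.5333. B = V − Δ·S = 113.2492.
(0,0): S=193.0000. Δ = (V_up−V_dn)/(S_up−S_dn) = (13.5333−63.7186)/(235.4600−129.3100) = -0.4728. V = [p*·13.5333 + (1−p*)·63.7186]/1.14 = 18.2746. B = V − Δ·S = 109.5206.
Self-financing check: at every node Δ·S+B equals the discounted successor values.

(0,0): Delta=-0.4728 Bond=109.5206
(1,0): Delta=-1.0000 Bond=193.0286
(1,1): Delta=-0.4235 Bond=113.2492
(2,0): Delta=-1.0000 Bond=220.0526
(2,1): Delta=-1.0000 Bond=220.0526
(2,2): Delta=-0.3696 Bond=113.6234
V0=18.2746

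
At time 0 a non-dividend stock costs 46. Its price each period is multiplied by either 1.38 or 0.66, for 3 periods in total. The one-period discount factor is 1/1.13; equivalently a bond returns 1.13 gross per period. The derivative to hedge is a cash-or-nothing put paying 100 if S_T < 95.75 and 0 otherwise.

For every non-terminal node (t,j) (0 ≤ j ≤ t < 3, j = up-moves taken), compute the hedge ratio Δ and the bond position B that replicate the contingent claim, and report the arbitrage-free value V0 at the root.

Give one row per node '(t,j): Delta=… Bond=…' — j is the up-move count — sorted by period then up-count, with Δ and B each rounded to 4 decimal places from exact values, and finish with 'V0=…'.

Risk-neutral probability p* = (R−d)/(u−d) = (1.13−0.66)/(1.38−0.66) = 0.6528.
Payoff layer (t=3): V(3,0)=100.0000, V(3,1)=100.0000, V(3,2)=100.0000, V(3,3)=0.0000
  t=2,j=0: stock 20.0376 → up 27.6519 (V=100.0000), down 13.2248 (V=100.0000). Price 88.4956; hedge Δ=0.0000, bond B=88.4956.
  t=2,j=1: stock 41.8968 → up 57.8176 (V=100.0000), down 27.6519 (V=100.0000). Price 88.4956; hedge Δ=0.0000, bond B=88.4956.
  t=2,j=2: stock 87.6024 → up 120.8913 (V=0.0000), down 57.8176 (V=100.0000). Price 30.7276; hedge Δ=-1.5854, bond B=169.6165.
  t=1,j=0: stock 30.3600 → up 41.8968 (V=88.4956), down 20.0376 (V=88.4956). Price 78.3147; hedge Δ=0.0000, bond B=78.3147.
  t=1,j=1: stock 63.4800 → up 87.6024 (V=30.7276), down 41.8968 (V=88.4956). Price 44.9433; hedge Δ=-1.2639, bond B=125.1766.
  t=0,j=0: stock 46.0000 → up 63.4800 (V=44.9433), down 30.3600 (V=78.3147). Price 50.0271; hedge Δ=-1.0076, bond B=96.3762.
Each (Δ,B) replicates both successor values, so the strategy is self-financing and V0 is arbitrage-free.

(0,0): Delta=-1.0076 Bond=96.3762
(1,0): Delta=0.0000 Bond=78.3147
(1,1): Delta=-1.2639 Bond=125.1766
(2,0): Delta=0.0000 Bond=88.4956
(2,1): Delta=0.0000 Bond=88.4956
(2,2): Delta=-1.5854 Bond=169.6165
V0=50.0271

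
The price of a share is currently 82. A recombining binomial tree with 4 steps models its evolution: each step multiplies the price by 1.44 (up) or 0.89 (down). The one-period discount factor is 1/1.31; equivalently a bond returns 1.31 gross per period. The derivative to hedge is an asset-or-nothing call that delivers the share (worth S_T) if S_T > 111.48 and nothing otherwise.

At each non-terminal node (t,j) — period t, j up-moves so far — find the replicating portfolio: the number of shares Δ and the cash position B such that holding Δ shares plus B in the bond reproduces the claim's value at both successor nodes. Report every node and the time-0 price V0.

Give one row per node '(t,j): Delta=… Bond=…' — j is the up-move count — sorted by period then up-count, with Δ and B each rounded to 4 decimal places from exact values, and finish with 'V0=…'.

(0,0): Delta=1.1009 Bond=-9.4717
(1,0): Delta=1.4105 Bond=-34.9969
(1,1): Delta=1.0417 Bond=-5.4162
(2,0): Delta=2.1977 Bond=-96.9818
(2,1): Delta=1.2599 Bond=-30.0182
(2,2): Delta=1.0000 Bond=0.0000
(3,0): Delta=0.0000 Bond=0.0000
(3,1): Delta=2.6182 Bond=-166.3699
(3,2): Delta=1.0000 Bond=0.0000
(3,3): Delta=1.0000 Bond=0.0000
V0=80.8054

The replicating-portfolio and risk-neutral prices coincide; use p* = (1.31−0.89)/(1.44−0.89) = 0.7636 for the latter.
Terminal payoffs: V(4,0)=0.0000, V(4,1)=0.0000, V(4,2)=134.6849, V(4,3)=217.9171, V(4,4)=352.5850
(3,0): S=57.8075. Δ = (V_up−V_dn)/(S_up−S_dn) = (0.0000−0.0000)/(83.2427−51.4486) = 0.0000. V = [p*·0.0000 + (1−p*)·0.0000]/1.31 = 0.0000. B = V − Δ·S = 0.0000.
(3,1): S=93.5312. Δ = (V_up−V_dn)/(S_up−S_dn) = (134.6849−0.0000)/(134.6849−83.2427) = 2.6182. V = [p*·134.6849 + (1−p*)·0.0000]/1.31 = 78.5117. B = V − Δ·S = -166.3699.
(3,2): S=151.3313. Δ = (V_up−V_dn)/(S_up−S_dn) = (217.9171−134.6849)/(217.9171−134.6849) = 1.0000. V = [p*·217.9171 + (1−p*)·134.6849]/1.31 = 151.3313. B = V − Δ·S = 0.0000.
(3,3): S=244.8507. Δ = (V_up−V_dn)/(S_up−S_dn) = (352.5850−217.9171)/(352.5850−217.9171) = 1.0000. V = [p*·352.5850 + (1−p*)·217.9171]/1.31 = 244.8507. B = V − Δ·S = 0.0000.
(2,0): S=64.9522. Δ = (V_up−V_dn)/(S_up−S_dn) = (78.5117−0.0000)/(93.5312−57.8075) = 2.1977. V = [p*·78.5117 + (1−p*)·0.0000]/1.31 = 45.7667. B = V − Δ·S = -96.9818.
(2,1): S=105.0912. Δ = (V_up−V_dn)/(S_up−S_dn) = (151.3313−78.5117)/(151.3313−93.5312) = 1.2599. V = [p*·151.3313 + (1−p*)·78.5117]/1.31 = 102.3812. B = V − Δ·S = -30.0182.
(2,2): S=170.0352. Δ = (V_up−V_dn)/(S_up−S_dn) = (244.8507−151.3313)/(244.8507−151.3313) = 1.0000. V = [p*·244.8507 + (1−p*)·151.3313]/1.31 = 170.0352. B = V − Δ·S = 0.0000.
(1,0): S=72.9800. Δ = (V_up−V_dn)/(S_up−S_dn) = (102.3812−45.7667)/(105.0912−64.9522) = 1.4105. V = [p*·102.3812 + (1−p*)·45.7667]/1.31 = 67.9386. B = V − Δ·S = -34.9969.
(1,1): S=118.0800. Δ = (V_up−V_dn)/(S_up−S_dn) = (170.0352−102.3812)/(170.0352−105.0912) = 1.0417. V = [p*·170.0352 + (1−p*)·102.3812]/1.31 = 117.5910. B = V − Δ·S = -5.4162.
(0,0): S=82.0000. Δ = (V_up−V_dn)/(S_up−S_dn) = (117.5910−67.9386)/(118.0800−72.9800) = 1.1009. V = [p*·117.5910 + (1−p*)·67.9386]/1.31 = 80.8054. B = V − Δ·S = -9.4717.
Root portfolio cost Δ·82+B reproduces V0=80.8054.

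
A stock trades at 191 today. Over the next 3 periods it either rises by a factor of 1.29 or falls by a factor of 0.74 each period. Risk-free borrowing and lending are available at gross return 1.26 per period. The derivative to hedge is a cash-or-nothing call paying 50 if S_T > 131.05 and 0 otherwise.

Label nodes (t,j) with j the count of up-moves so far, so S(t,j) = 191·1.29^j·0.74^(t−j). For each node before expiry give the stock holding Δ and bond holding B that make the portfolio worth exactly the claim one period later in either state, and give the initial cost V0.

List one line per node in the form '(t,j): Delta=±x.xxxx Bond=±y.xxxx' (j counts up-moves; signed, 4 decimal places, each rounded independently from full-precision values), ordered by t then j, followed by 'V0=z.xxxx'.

(0,0): Delta=0.0009 Bond=24.8209
(1,0): Delta=0.0278 Bond=27.4649
(1,1): Delta=0.0000 Bond=31.4941
(2,0): Delta=0.8692 Bond=-53.3911
(2,1): Delta=0.0000 Bond=39.6825
(2,2): Delta=0.0000 Bond=39.6825
V0=24.9912

No-arbitrage ⇒ martingale measure with p* = (R−d)/(u−d) = 0.9455.
Terminal payoffs: V(3,0)=0.0000, V(3,1)=50.0000, V(3,2)=50.0000, V(3,3)=50.0000
(2,0): S=104.5916. Δ = (V_up−V_dn)/(S_up−S_dn) = (50.0000−0.0000)/(134.9232−77.3978) = 0.8692. V = [p*·50.0000 + (1−p*)·0.0000]/1.26 = 37.5180. B = V − Δ·S = -53.3911.
(2,1): S=182.3286. Δ = (V_up−V_dn)/(S_up−S_dn) = (50.0000−50.0000)/(235.2039−134.9232) = 0.0000. V = [p*·50.0000 + (1−p*)·50.0000]/1.26 = 39.6825. B = V − Δ·S = 39.6825.
(2,2): S=317.8431. Δ = (V_up−V_dn)/(S_up−S_dn) = (50.0000−50.0000)/(410.0176−235.2039) = 0.0000. V = [p*·50.0000 + (1−p*)·50.0000]/1.26 = 39.6825. B = V − Δ·S = 39.6825.
(1,0): S=141.3400. Δ = (V_up−V_dn)/(S_up−S_dn) = (39.6825−37.5180)/(182.3286−104.5916) = 0.0278. V = [p*·39.6825 + (1−p*)·37.5180]/1.26 = 31.4004. B = V − Δ·S = 27.4649.
(1,1): S=246.3900. Δ = (V_up−V_dn)/(S_up−S_dn) = (39.6825−39.6825)/(317.8431−182.3286) = 0.0000. V = [p*·39.6825 + (1−p*)·39.6825]/1.26 = 31.4941. B = V − Δ·S = 31.4941.
(0,0): S=191.0000. Δ = (V_up−V_dn)/(S_up−S_dn) = (31.4941−31.4004)/(246.3900−141.3400) = 0.0009. V = [p*·31.4941 + (1−p*)·31.4004]/1.26 = 24.9912. B = V − Δ·S = 24.8209.
Self-financing check: at every node Δ·S+B equals the discounted successor values.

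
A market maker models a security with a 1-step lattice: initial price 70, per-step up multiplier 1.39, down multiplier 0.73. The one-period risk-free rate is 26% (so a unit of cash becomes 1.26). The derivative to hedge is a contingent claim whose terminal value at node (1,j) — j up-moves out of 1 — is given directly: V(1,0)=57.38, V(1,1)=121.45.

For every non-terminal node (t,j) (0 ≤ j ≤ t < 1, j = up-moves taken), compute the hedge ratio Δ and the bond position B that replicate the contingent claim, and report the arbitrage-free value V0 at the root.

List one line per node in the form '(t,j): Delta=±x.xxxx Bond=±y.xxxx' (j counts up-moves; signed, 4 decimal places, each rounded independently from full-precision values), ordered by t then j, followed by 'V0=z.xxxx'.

(0,0): Delta=1.3868 Bond=-10.7026
V0=86.3731

Since d<R<u, set p* = (R−d)/(u−d) = 0.8030; price each node as the discounted p*-expectation of its children.
Terminal payoffs: V(1,0)=57.3800, V(1,1)=121.4500
Node (0,0) S=70.0000: V=(p*·121.4500+(1−p*)·57.3800)/1.26=86.3731; Δ=(121.4500−57.3800)/(97.3000−51.1000)=1.3868; B=V−Δ·S=-10.7026
Self-financing check: at every node Δ·S+B equals the discounted successor values.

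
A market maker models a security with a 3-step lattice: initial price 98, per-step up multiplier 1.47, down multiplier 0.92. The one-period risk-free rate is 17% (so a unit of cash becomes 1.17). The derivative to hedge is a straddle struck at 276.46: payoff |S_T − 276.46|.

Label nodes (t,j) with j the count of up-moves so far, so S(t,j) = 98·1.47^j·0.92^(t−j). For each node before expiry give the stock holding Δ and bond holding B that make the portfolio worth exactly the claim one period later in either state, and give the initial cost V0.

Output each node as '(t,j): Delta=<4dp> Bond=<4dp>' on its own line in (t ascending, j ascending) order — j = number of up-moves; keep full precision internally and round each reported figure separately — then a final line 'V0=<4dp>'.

(0,0): Delta=-0.8049 Bond=157.5779
(1,0): Delta=-1.0000 Bond=201.9578
(1,1): Delta=-0.6583 Bond=163.2561
(2,0): Delta=-1.0000 Bond=236.2906
(2,1): Delta=-1.0000 Bond=236.2906
(2,2): Delta=-0.4018 Bond=136.6725
V0=78.6992

Risk-neutral probability p* = (R−d)/(u−d) = (1.17−0.92)/(1.47−0.92) = 0.4545.
Terminal values V(3,·): V(3,0)=200.1486, V(3,1)=154.5276, V(3,2)=81.6333, V(3,3)=34.8393
  t=2,j=0: stock 82.9472 → up 121.9324 (V=154.5276), down 76.3114 (V=200.1486). Price 153.3434; hedge Δ=-1.0000, bond B=236.2906.
  t=2,j=1: stock 132.5352 → up 194.8267 (V=81.6333), down 121.9324 (V=154.5276). Price 103.7554; hedge Δ=-1.0000, bond B=236.2906.
  t=2,j=2: stock 211.7682 → up 311.2993 (V=34.8393), down 194.8267 (V=81.6333). Price 51.5925; hedge Δ=-0.4018, bond B=136.6725.
  t=1,j=0: stock 90.1600 → up 132.5352 (V=103.7554), down 82.9472 (V=153.3434). Price 111.7978; hedge Δ=-1.0000, bond B=201.9578.
  t=1,j=1: stock 144.0600 → up 211.7682 (V=51.5925), down 132.5352 (V=103.7554). Price 68.4145; hedge Δ=-0.6583, bond B=163.2561.
  t=0,j=0: stock 98.0000 → up 144.0600 (V=68.4145), down 90.1600 (V=111.7978). Price 78.6992; hedge Δ=-0.8049, bond B=157.5779.
Each (Δ,B) replicates both successor values, so the strategy is self-financing and V0 is arbitrage-free.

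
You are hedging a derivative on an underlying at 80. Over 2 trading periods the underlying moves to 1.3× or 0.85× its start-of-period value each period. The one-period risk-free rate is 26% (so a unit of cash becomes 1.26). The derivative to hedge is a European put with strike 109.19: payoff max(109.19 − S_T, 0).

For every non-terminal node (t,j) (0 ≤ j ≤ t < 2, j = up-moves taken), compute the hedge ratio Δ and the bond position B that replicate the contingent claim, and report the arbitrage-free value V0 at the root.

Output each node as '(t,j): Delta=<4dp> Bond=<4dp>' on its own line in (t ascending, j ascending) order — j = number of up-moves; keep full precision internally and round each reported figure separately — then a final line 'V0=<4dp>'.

(0,0): Delta=-0.4776 Bond=40.5815
(1,0): Delta=-1.0000 Bond=86.6587
(1,1): Delta=-0.4442 Bond=47.6667
V0=2.3769

The replicating-portfolio and risk-neutral prices coincide; use p* = (1.26−0.85)/(1.3−0.85) = 0.9111 for the latter.
Terminal payoffs: V(2,0)=51.3900, V(2,1)=20.7900, V(2,2)=0.0000
(1,0): S=68.0000. Δ = (V_up−V_dn)/(S_up−S_dn) = (20.7900−51.3900)/(88.4000−57.8000) = -1.0000. V = [p*·20.7900 + (1−p*)·51.3900]/1.26 = 18.6587. B = V − Δ·S = 86.6587.
(1,1): S=104.0000. Δ = (V_up−V_dn)/(S_up−S_dn) = (0.0000−20.7900)/(135.2000−88.4000) = -0.4442. V = [p*·0.0000 + (1−p*)·20.7900]/1.26 = 1.4667. B = V − Δ·S = 47.6667.
(0,0): S=80.0000. Δ = (V_up−V_dn)/(S_up−S_dn) = (1.4667−18.6587)/(104.0000−68.0000) = -0.4776. V = [p*·1.4667 + (1−p*)·18.6587]/1.26 = 2.3769. B = V − Δ·S = 40.5815.
The time-0 hedge costs 2.3769, which is the no-arbitrage price.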